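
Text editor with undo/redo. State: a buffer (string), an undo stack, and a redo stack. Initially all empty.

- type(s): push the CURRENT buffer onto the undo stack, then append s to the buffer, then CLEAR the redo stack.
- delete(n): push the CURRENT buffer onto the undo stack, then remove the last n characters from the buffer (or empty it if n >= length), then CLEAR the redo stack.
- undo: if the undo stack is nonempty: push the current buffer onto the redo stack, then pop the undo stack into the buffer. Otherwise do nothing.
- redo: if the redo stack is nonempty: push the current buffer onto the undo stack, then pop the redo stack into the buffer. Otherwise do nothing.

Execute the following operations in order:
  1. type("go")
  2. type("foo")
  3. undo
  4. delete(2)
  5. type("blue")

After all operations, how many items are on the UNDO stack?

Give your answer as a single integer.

Answer: 3

Derivation:
After op 1 (type): buf='go' undo_depth=1 redo_depth=0
After op 2 (type): buf='gofoo' undo_depth=2 redo_depth=0
After op 3 (undo): buf='go' undo_depth=1 redo_depth=1
After op 4 (delete): buf='(empty)' undo_depth=2 redo_depth=0
After op 5 (type): buf='blue' undo_depth=3 redo_depth=0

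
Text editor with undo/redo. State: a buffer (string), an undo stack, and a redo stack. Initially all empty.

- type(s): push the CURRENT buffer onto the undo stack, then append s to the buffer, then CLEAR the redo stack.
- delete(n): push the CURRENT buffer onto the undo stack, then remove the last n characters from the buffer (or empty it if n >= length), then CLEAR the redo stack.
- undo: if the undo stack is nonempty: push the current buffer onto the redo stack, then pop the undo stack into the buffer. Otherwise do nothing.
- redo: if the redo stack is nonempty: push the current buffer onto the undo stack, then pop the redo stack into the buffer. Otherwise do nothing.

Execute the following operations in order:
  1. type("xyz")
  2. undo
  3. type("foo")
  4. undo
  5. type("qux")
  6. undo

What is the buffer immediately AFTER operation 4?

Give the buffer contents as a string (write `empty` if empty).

After op 1 (type): buf='xyz' undo_depth=1 redo_depth=0
After op 2 (undo): buf='(empty)' undo_depth=0 redo_depth=1
After op 3 (type): buf='foo' undo_depth=1 redo_depth=0
After op 4 (undo): buf='(empty)' undo_depth=0 redo_depth=1

Answer: empty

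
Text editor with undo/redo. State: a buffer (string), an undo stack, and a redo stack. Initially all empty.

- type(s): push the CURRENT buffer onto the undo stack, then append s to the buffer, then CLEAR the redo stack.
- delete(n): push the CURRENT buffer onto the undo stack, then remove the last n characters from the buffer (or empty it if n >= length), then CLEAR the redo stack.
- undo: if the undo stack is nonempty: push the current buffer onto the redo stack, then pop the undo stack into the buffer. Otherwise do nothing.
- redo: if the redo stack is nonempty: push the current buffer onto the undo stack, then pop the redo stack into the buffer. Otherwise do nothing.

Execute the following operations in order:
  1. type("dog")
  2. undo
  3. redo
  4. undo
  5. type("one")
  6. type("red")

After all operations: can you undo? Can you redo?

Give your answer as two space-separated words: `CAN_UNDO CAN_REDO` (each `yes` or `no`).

Answer: yes no

Derivation:
After op 1 (type): buf='dog' undo_depth=1 redo_depth=0
After op 2 (undo): buf='(empty)' undo_depth=0 redo_depth=1
After op 3 (redo): buf='dog' undo_depth=1 redo_depth=0
After op 4 (undo): buf='(empty)' undo_depth=0 redo_depth=1
After op 5 (type): buf='one' undo_depth=1 redo_depth=0
After op 6 (type): buf='onered' undo_depth=2 redo_depth=0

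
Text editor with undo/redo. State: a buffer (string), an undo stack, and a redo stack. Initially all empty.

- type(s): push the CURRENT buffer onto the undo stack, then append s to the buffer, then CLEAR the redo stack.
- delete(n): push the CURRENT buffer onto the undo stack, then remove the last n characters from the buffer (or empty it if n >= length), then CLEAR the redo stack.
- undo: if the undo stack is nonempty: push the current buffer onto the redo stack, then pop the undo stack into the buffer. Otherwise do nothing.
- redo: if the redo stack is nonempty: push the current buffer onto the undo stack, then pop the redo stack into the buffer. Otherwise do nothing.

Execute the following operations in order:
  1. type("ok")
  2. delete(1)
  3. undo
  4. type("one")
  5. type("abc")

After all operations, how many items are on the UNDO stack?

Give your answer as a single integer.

After op 1 (type): buf='ok' undo_depth=1 redo_depth=0
After op 2 (delete): buf='o' undo_depth=2 redo_depth=0
After op 3 (undo): buf='ok' undo_depth=1 redo_depth=1
After op 4 (type): buf='okone' undo_depth=2 redo_depth=0
After op 5 (type): buf='okoneabc' undo_depth=3 redo_depth=0

Answer: 3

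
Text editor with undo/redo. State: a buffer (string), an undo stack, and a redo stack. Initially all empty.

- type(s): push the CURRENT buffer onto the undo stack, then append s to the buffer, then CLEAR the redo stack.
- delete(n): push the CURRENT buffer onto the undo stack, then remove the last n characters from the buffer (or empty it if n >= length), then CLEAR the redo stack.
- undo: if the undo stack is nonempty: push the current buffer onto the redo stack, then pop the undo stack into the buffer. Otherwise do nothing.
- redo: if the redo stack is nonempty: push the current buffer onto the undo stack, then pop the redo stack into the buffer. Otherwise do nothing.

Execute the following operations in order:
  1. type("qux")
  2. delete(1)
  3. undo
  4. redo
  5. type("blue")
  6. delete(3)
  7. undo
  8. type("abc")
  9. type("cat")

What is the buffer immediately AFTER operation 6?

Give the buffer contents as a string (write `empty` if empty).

After op 1 (type): buf='qux' undo_depth=1 redo_depth=0
After op 2 (delete): buf='qu' undo_depth=2 redo_depth=0
After op 3 (undo): buf='qux' undo_depth=1 redo_depth=1
After op 4 (redo): buf='qu' undo_depth=2 redo_depth=0
After op 5 (type): buf='qublue' undo_depth=3 redo_depth=0
After op 6 (delete): buf='qub' undo_depth=4 redo_depth=0

Answer: qub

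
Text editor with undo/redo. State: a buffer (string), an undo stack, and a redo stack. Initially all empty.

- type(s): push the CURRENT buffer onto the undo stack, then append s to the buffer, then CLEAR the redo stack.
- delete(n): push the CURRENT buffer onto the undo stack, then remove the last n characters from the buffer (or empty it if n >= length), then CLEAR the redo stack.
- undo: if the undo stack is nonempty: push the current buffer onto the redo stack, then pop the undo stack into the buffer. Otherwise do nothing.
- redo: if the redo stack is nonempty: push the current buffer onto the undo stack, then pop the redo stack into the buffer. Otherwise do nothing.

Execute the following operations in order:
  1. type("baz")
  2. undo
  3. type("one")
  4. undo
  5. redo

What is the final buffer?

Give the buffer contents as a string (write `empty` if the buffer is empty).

Answer: one

Derivation:
After op 1 (type): buf='baz' undo_depth=1 redo_depth=0
After op 2 (undo): buf='(empty)' undo_depth=0 redo_depth=1
After op 3 (type): buf='one' undo_depth=1 redo_depth=0
After op 4 (undo): buf='(empty)' undo_depth=0 redo_depth=1
After op 5 (redo): buf='one' undo_depth=1 redo_depth=0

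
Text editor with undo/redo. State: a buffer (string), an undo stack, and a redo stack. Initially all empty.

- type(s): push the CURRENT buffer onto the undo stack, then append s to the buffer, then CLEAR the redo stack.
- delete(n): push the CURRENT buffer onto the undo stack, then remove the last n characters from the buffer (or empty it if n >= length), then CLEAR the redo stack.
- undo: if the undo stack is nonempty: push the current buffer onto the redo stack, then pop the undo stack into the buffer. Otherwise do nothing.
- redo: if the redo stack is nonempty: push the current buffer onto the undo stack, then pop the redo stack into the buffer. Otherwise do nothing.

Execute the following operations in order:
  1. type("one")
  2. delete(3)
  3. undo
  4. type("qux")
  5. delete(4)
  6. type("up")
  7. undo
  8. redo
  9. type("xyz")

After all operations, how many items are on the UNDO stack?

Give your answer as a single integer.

After op 1 (type): buf='one' undo_depth=1 redo_depth=0
After op 2 (delete): buf='(empty)' undo_depth=2 redo_depth=0
After op 3 (undo): buf='one' undo_depth=1 redo_depth=1
After op 4 (type): buf='onequx' undo_depth=2 redo_depth=0
After op 5 (delete): buf='on' undo_depth=3 redo_depth=0
After op 6 (type): buf='onup' undo_depth=4 redo_depth=0
After op 7 (undo): buf='on' undo_depth=3 redo_depth=1
After op 8 (redo): buf='onup' undo_depth=4 redo_depth=0
After op 9 (type): buf='onupxyz' undo_depth=5 redo_depth=0

Answer: 5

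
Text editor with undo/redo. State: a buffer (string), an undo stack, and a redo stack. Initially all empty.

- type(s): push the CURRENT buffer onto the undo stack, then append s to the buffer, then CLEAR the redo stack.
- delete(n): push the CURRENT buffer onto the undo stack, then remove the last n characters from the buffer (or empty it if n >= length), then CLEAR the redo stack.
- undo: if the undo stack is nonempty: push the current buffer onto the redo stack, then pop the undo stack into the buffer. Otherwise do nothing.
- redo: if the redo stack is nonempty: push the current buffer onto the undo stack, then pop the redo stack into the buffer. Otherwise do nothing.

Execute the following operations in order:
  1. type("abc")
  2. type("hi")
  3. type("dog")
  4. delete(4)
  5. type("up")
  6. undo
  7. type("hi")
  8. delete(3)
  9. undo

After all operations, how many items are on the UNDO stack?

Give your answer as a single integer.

Answer: 5

Derivation:
After op 1 (type): buf='abc' undo_depth=1 redo_depth=0
After op 2 (type): buf='abchi' undo_depth=2 redo_depth=0
After op 3 (type): buf='abchidog' undo_depth=3 redo_depth=0
After op 4 (delete): buf='abch' undo_depth=4 redo_depth=0
After op 5 (type): buf='abchup' undo_depth=5 redo_depth=0
After op 6 (undo): buf='abch' undo_depth=4 redo_depth=1
After op 7 (type): buf='abchhi' undo_depth=5 redo_depth=0
After op 8 (delete): buf='abc' undo_depth=6 redo_depth=0
After op 9 (undo): buf='abchhi' undo_depth=5 redo_depth=1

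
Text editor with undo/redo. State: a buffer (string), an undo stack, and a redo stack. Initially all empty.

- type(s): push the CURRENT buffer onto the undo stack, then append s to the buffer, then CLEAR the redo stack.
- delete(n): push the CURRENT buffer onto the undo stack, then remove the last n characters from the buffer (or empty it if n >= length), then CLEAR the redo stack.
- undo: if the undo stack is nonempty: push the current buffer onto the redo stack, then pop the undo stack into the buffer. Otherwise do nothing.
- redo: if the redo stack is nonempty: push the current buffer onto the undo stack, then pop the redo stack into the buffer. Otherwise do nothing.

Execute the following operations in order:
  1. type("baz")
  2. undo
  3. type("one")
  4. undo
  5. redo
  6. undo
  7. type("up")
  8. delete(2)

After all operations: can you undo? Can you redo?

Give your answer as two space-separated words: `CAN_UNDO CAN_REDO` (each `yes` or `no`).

After op 1 (type): buf='baz' undo_depth=1 redo_depth=0
After op 2 (undo): buf='(empty)' undo_depth=0 redo_depth=1
After op 3 (type): buf='one' undo_depth=1 redo_depth=0
After op 4 (undo): buf='(empty)' undo_depth=0 redo_depth=1
After op 5 (redo): buf='one' undo_depth=1 redo_depth=0
After op 6 (undo): buf='(empty)' undo_depth=0 redo_depth=1
After op 7 (type): buf='up' undo_depth=1 redo_depth=0
After op 8 (delete): buf='(empty)' undo_depth=2 redo_depth=0

Answer: yes no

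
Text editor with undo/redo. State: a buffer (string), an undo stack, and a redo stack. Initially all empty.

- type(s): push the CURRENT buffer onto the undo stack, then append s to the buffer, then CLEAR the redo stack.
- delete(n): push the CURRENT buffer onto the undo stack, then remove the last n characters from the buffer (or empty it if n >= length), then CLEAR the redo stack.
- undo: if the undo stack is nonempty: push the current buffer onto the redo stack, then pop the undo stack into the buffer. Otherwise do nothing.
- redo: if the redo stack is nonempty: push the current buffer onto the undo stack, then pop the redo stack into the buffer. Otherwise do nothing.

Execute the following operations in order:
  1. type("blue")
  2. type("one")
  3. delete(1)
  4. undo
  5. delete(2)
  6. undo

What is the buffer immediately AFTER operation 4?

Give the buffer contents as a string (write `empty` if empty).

Answer: blueone

Derivation:
After op 1 (type): buf='blue' undo_depth=1 redo_depth=0
After op 2 (type): buf='blueone' undo_depth=2 redo_depth=0
After op 3 (delete): buf='blueon' undo_depth=3 redo_depth=0
After op 4 (undo): buf='blueone' undo_depth=2 redo_depth=1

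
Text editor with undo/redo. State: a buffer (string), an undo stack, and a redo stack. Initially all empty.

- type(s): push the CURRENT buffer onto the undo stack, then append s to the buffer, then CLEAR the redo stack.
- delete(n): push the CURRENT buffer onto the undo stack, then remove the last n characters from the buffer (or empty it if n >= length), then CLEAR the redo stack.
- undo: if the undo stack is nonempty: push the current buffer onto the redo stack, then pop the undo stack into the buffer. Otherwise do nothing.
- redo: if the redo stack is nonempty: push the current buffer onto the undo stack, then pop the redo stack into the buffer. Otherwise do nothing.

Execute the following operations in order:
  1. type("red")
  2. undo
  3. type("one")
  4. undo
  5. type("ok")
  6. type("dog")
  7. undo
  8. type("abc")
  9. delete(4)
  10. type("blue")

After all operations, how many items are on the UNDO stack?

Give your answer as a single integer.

After op 1 (type): buf='red' undo_depth=1 redo_depth=0
After op 2 (undo): buf='(empty)' undo_depth=0 redo_depth=1
After op 3 (type): buf='one' undo_depth=1 redo_depth=0
After op 4 (undo): buf='(empty)' undo_depth=0 redo_depth=1
After op 5 (type): buf='ok' undo_depth=1 redo_depth=0
After op 6 (type): buf='okdog' undo_depth=2 redo_depth=0
After op 7 (undo): buf='ok' undo_depth=1 redo_depth=1
After op 8 (type): buf='okabc' undo_depth=2 redo_depth=0
After op 9 (delete): buf='o' undo_depth=3 redo_depth=0
After op 10 (type): buf='oblue' undo_depth=4 redo_depth=0

Answer: 4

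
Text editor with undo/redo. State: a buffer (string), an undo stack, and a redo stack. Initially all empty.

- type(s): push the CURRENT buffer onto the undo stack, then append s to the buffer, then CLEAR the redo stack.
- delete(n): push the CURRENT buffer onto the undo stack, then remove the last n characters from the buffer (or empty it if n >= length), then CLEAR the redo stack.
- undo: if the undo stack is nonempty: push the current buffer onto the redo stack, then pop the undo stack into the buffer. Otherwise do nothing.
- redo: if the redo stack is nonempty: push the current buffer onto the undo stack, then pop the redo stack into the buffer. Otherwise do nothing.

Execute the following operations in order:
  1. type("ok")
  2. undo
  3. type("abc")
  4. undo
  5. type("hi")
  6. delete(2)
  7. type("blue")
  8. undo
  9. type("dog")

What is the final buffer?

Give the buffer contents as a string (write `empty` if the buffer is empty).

After op 1 (type): buf='ok' undo_depth=1 redo_depth=0
After op 2 (undo): buf='(empty)' undo_depth=0 redo_depth=1
After op 3 (type): buf='abc' undo_depth=1 redo_depth=0
After op 4 (undo): buf='(empty)' undo_depth=0 redo_depth=1
After op 5 (type): buf='hi' undo_depth=1 redo_depth=0
After op 6 (delete): buf='(empty)' undo_depth=2 redo_depth=0
After op 7 (type): buf='blue' undo_depth=3 redo_depth=0
After op 8 (undo): buf='(empty)' undo_depth=2 redo_depth=1
After op 9 (type): buf='dog' undo_depth=3 redo_depth=0

Answer: dog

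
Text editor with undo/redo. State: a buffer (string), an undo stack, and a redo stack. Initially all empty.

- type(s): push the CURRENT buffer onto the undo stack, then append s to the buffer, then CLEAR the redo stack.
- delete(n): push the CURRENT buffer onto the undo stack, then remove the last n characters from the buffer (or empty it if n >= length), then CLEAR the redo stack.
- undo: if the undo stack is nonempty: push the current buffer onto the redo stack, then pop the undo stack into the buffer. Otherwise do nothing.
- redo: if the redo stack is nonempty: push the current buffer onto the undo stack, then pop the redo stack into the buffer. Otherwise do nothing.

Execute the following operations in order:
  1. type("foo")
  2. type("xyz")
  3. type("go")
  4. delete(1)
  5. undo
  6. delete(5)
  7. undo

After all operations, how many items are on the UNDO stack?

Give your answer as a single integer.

Answer: 3

Derivation:
After op 1 (type): buf='foo' undo_depth=1 redo_depth=0
After op 2 (type): buf='fooxyz' undo_depth=2 redo_depth=0
After op 3 (type): buf='fooxyzgo' undo_depth=3 redo_depth=0
After op 4 (delete): buf='fooxyzg' undo_depth=4 redo_depth=0
After op 5 (undo): buf='fooxyzgo' undo_depth=3 redo_depth=1
After op 6 (delete): buf='foo' undo_depth=4 redo_depth=0
After op 7 (undo): buf='fooxyzgo' undo_depth=3 redo_depth=1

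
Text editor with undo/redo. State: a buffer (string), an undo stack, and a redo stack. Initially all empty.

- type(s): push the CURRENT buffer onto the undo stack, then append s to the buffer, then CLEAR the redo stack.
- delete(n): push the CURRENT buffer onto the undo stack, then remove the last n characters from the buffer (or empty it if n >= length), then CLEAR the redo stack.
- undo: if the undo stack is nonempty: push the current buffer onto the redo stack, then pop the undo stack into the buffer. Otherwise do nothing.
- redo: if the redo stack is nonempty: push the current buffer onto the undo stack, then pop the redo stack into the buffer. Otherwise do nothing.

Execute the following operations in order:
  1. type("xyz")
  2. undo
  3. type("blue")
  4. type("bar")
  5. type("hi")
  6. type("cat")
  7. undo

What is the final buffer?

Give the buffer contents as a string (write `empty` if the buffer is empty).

Answer: bluebarhi

Derivation:
After op 1 (type): buf='xyz' undo_depth=1 redo_depth=0
After op 2 (undo): buf='(empty)' undo_depth=0 redo_depth=1
After op 3 (type): buf='blue' undo_depth=1 redo_depth=0
After op 4 (type): buf='bluebar' undo_depth=2 redo_depth=0
After op 5 (type): buf='bluebarhi' undo_depth=3 redo_depth=0
After op 6 (type): buf='bluebarhicat' undo_depth=4 redo_depth=0
After op 7 (undo): buf='bluebarhi' undo_depth=3 redo_depth=1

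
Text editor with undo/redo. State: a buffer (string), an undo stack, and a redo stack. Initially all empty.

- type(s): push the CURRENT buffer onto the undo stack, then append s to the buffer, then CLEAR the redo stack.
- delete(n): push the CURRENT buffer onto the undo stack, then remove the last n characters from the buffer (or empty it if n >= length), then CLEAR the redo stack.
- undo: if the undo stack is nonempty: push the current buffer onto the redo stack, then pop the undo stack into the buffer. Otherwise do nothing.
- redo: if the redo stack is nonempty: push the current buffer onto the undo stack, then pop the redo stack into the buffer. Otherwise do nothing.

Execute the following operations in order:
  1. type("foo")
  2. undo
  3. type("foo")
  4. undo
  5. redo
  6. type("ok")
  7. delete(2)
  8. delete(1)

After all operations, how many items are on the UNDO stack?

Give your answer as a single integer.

After op 1 (type): buf='foo' undo_depth=1 redo_depth=0
After op 2 (undo): buf='(empty)' undo_depth=0 redo_depth=1
After op 3 (type): buf='foo' undo_depth=1 redo_depth=0
After op 4 (undo): buf='(empty)' undo_depth=0 redo_depth=1
After op 5 (redo): buf='foo' undo_depth=1 redo_depth=0
After op 6 (type): buf='foook' undo_depth=2 redo_depth=0
After op 7 (delete): buf='foo' undo_depth=3 redo_depth=0
After op 8 (delete): buf='fo' undo_depth=4 redo_depth=0

Answer: 4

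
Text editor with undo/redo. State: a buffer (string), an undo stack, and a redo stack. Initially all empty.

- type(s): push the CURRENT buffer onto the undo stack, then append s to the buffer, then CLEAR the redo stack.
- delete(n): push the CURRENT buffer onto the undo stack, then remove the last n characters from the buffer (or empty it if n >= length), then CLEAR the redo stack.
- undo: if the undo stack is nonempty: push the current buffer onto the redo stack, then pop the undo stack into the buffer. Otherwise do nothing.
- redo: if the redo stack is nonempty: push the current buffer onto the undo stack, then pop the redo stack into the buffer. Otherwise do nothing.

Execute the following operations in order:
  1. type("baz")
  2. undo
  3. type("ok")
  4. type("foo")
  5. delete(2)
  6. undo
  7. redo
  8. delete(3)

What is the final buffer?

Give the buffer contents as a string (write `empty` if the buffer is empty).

Answer: empty

Derivation:
After op 1 (type): buf='baz' undo_depth=1 redo_depth=0
After op 2 (undo): buf='(empty)' undo_depth=0 redo_depth=1
After op 3 (type): buf='ok' undo_depth=1 redo_depth=0
After op 4 (type): buf='okfoo' undo_depth=2 redo_depth=0
After op 5 (delete): buf='okf' undo_depth=3 redo_depth=0
After op 6 (undo): buf='okfoo' undo_depth=2 redo_depth=1
After op 7 (redo): buf='okf' undo_depth=3 redo_depth=0
After op 8 (delete): buf='(empty)' undo_depth=4 redo_depth=0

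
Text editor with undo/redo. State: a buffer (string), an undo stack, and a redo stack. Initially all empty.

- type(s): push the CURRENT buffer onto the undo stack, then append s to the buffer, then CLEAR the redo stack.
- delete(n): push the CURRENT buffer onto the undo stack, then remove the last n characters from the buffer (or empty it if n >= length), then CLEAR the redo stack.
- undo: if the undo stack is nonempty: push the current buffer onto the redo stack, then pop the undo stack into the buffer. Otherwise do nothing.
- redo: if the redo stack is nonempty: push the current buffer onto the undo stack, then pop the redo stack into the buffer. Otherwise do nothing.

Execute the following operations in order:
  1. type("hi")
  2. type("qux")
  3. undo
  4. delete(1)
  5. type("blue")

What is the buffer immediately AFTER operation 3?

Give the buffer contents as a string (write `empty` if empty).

After op 1 (type): buf='hi' undo_depth=1 redo_depth=0
After op 2 (type): buf='hiqux' undo_depth=2 redo_depth=0
After op 3 (undo): buf='hi' undo_depth=1 redo_depth=1

Answer: hi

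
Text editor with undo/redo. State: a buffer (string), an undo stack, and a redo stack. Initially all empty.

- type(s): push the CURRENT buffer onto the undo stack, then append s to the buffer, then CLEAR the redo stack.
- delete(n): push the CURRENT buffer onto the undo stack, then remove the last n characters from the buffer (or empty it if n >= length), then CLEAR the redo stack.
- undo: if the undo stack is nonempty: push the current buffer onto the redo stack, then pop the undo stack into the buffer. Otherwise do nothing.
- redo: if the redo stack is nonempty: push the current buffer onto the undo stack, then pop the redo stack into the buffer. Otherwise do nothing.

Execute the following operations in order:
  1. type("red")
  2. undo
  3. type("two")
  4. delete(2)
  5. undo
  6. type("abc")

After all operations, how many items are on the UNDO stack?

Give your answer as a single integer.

After op 1 (type): buf='red' undo_depth=1 redo_depth=0
After op 2 (undo): buf='(empty)' undo_depth=0 redo_depth=1
After op 3 (type): buf='two' undo_depth=1 redo_depth=0
After op 4 (delete): buf='t' undo_depth=2 redo_depth=0
After op 5 (undo): buf='two' undo_depth=1 redo_depth=1
After op 6 (type): buf='twoabc' undo_depth=2 redo_depth=0

Answer: 2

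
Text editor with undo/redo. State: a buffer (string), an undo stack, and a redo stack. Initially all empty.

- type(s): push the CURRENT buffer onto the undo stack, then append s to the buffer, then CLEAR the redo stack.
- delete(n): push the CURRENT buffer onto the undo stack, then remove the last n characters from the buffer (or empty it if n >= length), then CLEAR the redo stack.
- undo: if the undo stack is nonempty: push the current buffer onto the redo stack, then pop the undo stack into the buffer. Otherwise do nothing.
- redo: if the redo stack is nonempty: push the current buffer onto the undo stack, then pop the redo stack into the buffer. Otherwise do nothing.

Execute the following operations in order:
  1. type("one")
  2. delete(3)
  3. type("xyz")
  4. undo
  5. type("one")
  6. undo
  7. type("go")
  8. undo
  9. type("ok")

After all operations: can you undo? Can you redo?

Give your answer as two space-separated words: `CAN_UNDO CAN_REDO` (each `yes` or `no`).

After op 1 (type): buf='one' undo_depth=1 redo_depth=0
After op 2 (delete): buf='(empty)' undo_depth=2 redo_depth=0
After op 3 (type): buf='xyz' undo_depth=3 redo_depth=0
After op 4 (undo): buf='(empty)' undo_depth=2 redo_depth=1
After op 5 (type): buf='one' undo_depth=3 redo_depth=0
After op 6 (undo): buf='(empty)' undo_depth=2 redo_depth=1
After op 7 (type): buf='go' undo_depth=3 redo_depth=0
After op 8 (undo): buf='(empty)' undo_depth=2 redo_depth=1
After op 9 (type): buf='ok' undo_depth=3 redo_depth=0

Answer: yes no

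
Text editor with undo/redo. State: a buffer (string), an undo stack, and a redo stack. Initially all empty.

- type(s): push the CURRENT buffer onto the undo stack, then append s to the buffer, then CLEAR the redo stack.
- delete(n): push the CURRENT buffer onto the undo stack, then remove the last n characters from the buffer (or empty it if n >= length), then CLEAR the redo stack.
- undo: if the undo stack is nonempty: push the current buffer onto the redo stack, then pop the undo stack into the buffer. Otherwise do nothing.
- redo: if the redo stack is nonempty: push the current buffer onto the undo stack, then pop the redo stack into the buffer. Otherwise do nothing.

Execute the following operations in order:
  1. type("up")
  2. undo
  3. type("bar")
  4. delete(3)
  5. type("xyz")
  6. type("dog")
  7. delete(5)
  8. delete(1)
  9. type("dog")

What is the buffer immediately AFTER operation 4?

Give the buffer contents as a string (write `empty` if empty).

After op 1 (type): buf='up' undo_depth=1 redo_depth=0
After op 2 (undo): buf='(empty)' undo_depth=0 redo_depth=1
After op 3 (type): buf='bar' undo_depth=1 redo_depth=0
After op 4 (delete): buf='(empty)' undo_depth=2 redo_depth=0

Answer: empty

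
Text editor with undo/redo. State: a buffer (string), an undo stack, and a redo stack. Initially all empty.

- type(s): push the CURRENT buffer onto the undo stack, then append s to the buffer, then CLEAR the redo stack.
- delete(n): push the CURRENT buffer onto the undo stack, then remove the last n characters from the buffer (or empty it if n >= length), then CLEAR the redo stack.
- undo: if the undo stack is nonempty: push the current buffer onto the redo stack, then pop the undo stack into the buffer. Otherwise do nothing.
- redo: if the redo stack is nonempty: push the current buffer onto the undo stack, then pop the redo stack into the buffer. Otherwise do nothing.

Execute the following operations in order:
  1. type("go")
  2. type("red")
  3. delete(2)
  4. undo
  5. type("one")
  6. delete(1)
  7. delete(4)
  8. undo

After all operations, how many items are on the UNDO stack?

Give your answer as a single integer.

After op 1 (type): buf='go' undo_depth=1 redo_depth=0
After op 2 (type): buf='gored' undo_depth=2 redo_depth=0
After op 3 (delete): buf='gor' undo_depth=3 redo_depth=0
After op 4 (undo): buf='gored' undo_depth=2 redo_depth=1
After op 5 (type): buf='goredone' undo_depth=3 redo_depth=0
After op 6 (delete): buf='goredon' undo_depth=4 redo_depth=0
After op 7 (delete): buf='gor' undo_depth=5 redo_depth=0
After op 8 (undo): buf='goredon' undo_depth=4 redo_depth=1

Answer: 4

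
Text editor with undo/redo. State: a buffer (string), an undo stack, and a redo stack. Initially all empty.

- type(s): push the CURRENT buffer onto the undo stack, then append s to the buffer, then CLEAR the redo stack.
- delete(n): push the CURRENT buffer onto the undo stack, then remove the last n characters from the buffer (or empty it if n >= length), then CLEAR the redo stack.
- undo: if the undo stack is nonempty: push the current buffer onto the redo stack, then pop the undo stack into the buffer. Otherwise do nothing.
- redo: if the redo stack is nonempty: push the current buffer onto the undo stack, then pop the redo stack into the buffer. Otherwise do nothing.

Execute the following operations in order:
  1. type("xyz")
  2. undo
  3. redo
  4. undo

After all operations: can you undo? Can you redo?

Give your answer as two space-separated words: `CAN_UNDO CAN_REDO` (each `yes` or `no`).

Answer: no yes

Derivation:
After op 1 (type): buf='xyz' undo_depth=1 redo_depth=0
After op 2 (undo): buf='(empty)' undo_depth=0 redo_depth=1
After op 3 (redo): buf='xyz' undo_depth=1 redo_depth=0
After op 4 (undo): buf='(empty)' undo_depth=0 redo_depth=1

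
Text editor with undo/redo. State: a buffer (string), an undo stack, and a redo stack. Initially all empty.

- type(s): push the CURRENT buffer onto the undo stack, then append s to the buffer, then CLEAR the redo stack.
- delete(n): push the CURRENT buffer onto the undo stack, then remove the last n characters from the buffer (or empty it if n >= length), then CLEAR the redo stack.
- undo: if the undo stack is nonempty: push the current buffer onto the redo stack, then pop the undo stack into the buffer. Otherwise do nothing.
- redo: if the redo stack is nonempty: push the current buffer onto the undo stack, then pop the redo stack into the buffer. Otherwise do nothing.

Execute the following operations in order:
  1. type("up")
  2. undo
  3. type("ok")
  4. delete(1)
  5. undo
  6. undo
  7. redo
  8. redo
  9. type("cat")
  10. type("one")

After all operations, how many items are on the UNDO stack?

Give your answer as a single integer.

After op 1 (type): buf='up' undo_depth=1 redo_depth=0
After op 2 (undo): buf='(empty)' undo_depth=0 redo_depth=1
After op 3 (type): buf='ok' undo_depth=1 redo_depth=0
After op 4 (delete): buf='o' undo_depth=2 redo_depth=0
After op 5 (undo): buf='ok' undo_depth=1 redo_depth=1
After op 6 (undo): buf='(empty)' undo_depth=0 redo_depth=2
After op 7 (redo): buf='ok' undo_depth=1 redo_depth=1
After op 8 (redo): buf='o' undo_depth=2 redo_depth=0
After op 9 (type): buf='ocat' undo_depth=3 redo_depth=0
After op 10 (type): buf='ocatone' undo_depth=4 redo_depth=0

Answer: 4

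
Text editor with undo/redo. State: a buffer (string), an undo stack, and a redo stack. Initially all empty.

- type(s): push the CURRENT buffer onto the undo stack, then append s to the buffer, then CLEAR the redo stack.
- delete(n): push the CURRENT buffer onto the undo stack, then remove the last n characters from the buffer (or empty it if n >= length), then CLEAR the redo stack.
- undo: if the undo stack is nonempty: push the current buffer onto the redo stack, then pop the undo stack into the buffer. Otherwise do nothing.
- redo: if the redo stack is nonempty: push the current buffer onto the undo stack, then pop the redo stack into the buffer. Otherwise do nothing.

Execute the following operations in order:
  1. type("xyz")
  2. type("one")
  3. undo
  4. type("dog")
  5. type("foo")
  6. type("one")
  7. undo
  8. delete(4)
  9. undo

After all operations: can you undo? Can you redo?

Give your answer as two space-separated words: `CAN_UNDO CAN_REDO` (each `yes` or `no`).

Answer: yes yes

Derivation:
After op 1 (type): buf='xyz' undo_depth=1 redo_depth=0
After op 2 (type): buf='xyzone' undo_depth=2 redo_depth=0
After op 3 (undo): buf='xyz' undo_depth=1 redo_depth=1
After op 4 (type): buf='xyzdog' undo_depth=2 redo_depth=0
After op 5 (type): buf='xyzdogfoo' undo_depth=3 redo_depth=0
After op 6 (type): buf='xyzdogfooone' undo_depth=4 redo_depth=0
After op 7 (undo): buf='xyzdogfoo' undo_depth=3 redo_depth=1
After op 8 (delete): buf='xyzdo' undo_depth=4 redo_depth=0
After op 9 (undo): buf='xyzdogfoo' undo_depth=3 redo_depth=1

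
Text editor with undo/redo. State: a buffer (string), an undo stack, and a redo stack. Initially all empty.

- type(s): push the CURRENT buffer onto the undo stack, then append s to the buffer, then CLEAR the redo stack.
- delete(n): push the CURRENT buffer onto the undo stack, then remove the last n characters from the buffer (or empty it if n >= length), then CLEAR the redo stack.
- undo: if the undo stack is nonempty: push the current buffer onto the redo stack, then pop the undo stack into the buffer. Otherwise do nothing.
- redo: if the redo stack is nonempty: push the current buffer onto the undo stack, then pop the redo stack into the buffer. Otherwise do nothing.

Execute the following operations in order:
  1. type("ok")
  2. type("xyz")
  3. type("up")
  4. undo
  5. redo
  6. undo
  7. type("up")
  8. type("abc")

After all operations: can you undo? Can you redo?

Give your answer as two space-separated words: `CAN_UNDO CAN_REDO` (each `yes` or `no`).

After op 1 (type): buf='ok' undo_depth=1 redo_depth=0
After op 2 (type): buf='okxyz' undo_depth=2 redo_depth=0
After op 3 (type): buf='okxyzup' undo_depth=3 redo_depth=0
After op 4 (undo): buf='okxyz' undo_depth=2 redo_depth=1
After op 5 (redo): buf='okxyzup' undo_depth=3 redo_depth=0
After op 6 (undo): buf='okxyz' undo_depth=2 redo_depth=1
After op 7 (type): buf='okxyzup' undo_depth=3 redo_depth=0
After op 8 (type): buf='okxyzupabc' undo_depth=4 redo_depth=0

Answer: yes no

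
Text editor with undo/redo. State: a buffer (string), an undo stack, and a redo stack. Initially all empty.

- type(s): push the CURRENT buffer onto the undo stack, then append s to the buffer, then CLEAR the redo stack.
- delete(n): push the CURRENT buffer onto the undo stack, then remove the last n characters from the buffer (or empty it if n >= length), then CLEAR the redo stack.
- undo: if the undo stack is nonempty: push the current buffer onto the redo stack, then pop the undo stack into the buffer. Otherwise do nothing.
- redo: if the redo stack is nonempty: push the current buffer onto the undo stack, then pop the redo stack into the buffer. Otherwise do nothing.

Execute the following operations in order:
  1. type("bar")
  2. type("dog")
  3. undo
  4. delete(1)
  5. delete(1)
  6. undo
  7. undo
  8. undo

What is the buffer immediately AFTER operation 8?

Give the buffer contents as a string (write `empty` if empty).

Answer: empty

Derivation:
After op 1 (type): buf='bar' undo_depth=1 redo_depth=0
After op 2 (type): buf='bardog' undo_depth=2 redo_depth=0
After op 3 (undo): buf='bar' undo_depth=1 redo_depth=1
After op 4 (delete): buf='ba' undo_depth=2 redo_depth=0
After op 5 (delete): buf='b' undo_depth=3 redo_depth=0
After op 6 (undo): buf='ba' undo_depth=2 redo_depth=1
After op 7 (undo): buf='bar' undo_depth=1 redo_depth=2
After op 8 (undo): buf='(empty)' undo_depth=0 redo_depth=3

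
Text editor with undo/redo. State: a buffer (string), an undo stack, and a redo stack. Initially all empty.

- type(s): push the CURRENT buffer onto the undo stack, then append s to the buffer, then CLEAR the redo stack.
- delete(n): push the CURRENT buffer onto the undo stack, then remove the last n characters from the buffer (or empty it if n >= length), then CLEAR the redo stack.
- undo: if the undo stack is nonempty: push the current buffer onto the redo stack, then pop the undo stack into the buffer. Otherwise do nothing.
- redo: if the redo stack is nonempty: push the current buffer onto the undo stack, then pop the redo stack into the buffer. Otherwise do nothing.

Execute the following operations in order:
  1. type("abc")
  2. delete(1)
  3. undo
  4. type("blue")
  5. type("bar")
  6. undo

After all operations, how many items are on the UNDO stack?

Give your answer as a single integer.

After op 1 (type): buf='abc' undo_depth=1 redo_depth=0
After op 2 (delete): buf='ab' undo_depth=2 redo_depth=0
After op 3 (undo): buf='abc' undo_depth=1 redo_depth=1
After op 4 (type): buf='abcblue' undo_depth=2 redo_depth=0
After op 5 (type): buf='abcbluebar' undo_depth=3 redo_depth=0
After op 6 (undo): buf='abcblue' undo_depth=2 redo_depth=1

Answer: 2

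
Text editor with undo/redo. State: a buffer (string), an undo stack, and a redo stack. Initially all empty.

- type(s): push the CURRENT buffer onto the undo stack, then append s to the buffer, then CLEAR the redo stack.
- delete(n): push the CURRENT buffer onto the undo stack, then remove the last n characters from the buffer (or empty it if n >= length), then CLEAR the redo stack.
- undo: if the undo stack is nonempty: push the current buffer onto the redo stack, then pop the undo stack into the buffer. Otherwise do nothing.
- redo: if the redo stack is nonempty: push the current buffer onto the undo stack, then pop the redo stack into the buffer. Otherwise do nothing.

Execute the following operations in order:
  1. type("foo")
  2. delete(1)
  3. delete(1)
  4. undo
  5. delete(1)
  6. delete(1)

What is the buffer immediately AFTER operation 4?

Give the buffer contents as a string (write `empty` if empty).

Answer: fo

Derivation:
After op 1 (type): buf='foo' undo_depth=1 redo_depth=0
After op 2 (delete): buf='fo' undo_depth=2 redo_depth=0
After op 3 (delete): buf='f' undo_depth=3 redo_depth=0
After op 4 (undo): buf='fo' undo_depth=2 redo_depth=1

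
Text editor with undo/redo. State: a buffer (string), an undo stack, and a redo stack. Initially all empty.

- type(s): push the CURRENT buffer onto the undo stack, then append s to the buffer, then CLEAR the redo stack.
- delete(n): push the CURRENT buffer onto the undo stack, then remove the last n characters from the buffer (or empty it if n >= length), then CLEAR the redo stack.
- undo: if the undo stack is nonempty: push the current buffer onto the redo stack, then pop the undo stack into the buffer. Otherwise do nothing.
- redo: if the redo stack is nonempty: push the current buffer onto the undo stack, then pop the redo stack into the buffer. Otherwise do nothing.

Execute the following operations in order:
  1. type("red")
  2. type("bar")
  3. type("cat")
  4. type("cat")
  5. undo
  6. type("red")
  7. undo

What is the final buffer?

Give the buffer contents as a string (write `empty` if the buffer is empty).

Answer: redbarcat

Derivation:
After op 1 (type): buf='red' undo_depth=1 redo_depth=0
After op 2 (type): buf='redbar' undo_depth=2 redo_depth=0
After op 3 (type): buf='redbarcat' undo_depth=3 redo_depth=0
After op 4 (type): buf='redbarcatcat' undo_depth=4 redo_depth=0
After op 5 (undo): buf='redbarcat' undo_depth=3 redo_depth=1
After op 6 (type): buf='redbarcatred' undo_depth=4 redo_depth=0
After op 7 (undo): buf='redbarcat' undo_depth=3 redo_depth=1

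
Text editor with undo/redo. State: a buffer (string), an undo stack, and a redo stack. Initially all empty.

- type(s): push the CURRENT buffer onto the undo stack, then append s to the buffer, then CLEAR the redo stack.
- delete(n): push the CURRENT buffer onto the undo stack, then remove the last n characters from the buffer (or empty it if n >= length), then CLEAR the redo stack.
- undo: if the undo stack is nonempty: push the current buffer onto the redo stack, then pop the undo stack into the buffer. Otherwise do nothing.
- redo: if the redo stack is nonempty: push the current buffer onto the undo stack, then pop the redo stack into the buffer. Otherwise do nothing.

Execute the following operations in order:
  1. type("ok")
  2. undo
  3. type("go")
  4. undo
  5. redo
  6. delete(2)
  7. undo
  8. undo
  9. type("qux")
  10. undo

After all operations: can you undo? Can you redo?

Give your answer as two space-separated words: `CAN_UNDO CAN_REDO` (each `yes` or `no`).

Answer: no yes

Derivation:
After op 1 (type): buf='ok' undo_depth=1 redo_depth=0
After op 2 (undo): buf='(empty)' undo_depth=0 redo_depth=1
After op 3 (type): buf='go' undo_depth=1 redo_depth=0
After op 4 (undo): buf='(empty)' undo_depth=0 redo_depth=1
After op 5 (redo): buf='go' undo_depth=1 redo_depth=0
After op 6 (delete): buf='(empty)' undo_depth=2 redo_depth=0
After op 7 (undo): buf='go' undo_depth=1 redo_depth=1
After op 8 (undo): buf='(empty)' undo_depth=0 redo_depth=2
After op 9 (type): buf='qux' undo_depth=1 redo_depth=0
After op 10 (undo): buf='(empty)' undo_depth=0 redo_depth=1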